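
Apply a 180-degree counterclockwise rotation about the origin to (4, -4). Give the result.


Transformation: rotation about the origin
Original point: (4, -4)
Rule for 180 deg: (x, y) -> (-x, -y)
Apply: (4, -4) -> (-4, 4)
(-4, 4)


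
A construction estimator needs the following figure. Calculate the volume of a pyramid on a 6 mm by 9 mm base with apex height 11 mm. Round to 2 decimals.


Shape: rectangular pyramid
Base: 6 mm x 9 mm, Height h = 11 mm
Formula: V = (1/3) * base_area * h
base_area = 6 * 9 = 54
base_area * h = 54 * 11 = 594
V = 594 / 3
V = 198
198 mm^3


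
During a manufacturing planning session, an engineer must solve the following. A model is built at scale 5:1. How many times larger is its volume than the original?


Linear scale factor k = 5
Rule: under a linear scaling by k, volumes scale by k^3.
k^3 = 5 * 5 * 5
k^3 = 25 * 5
k^3 = 125
Volume scales by a factor of 125.
125 (dimensionless)


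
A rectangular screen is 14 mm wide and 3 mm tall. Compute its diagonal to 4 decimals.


Shape: rectangle (diagonal via Pythagoras)
Sides: 14 mm and 3 mm
Formula: d = sqrt(l^2 + w^2)
l^2 = 196, w^2 = 9
l^2 + w^2 = 205
d = sqrt(205)
d = 14.3178
14.3178 mm


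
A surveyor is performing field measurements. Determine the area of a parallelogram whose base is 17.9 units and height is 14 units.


Shape: parallelogram
Base b = 17.9 units, Height h = 14 units
Formula: A = b * h
A = 17.9 * 14
A = 250.6
250.6 units^2


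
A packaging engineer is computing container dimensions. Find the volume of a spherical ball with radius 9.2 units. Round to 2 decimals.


Shape: sphere
Radius r = 9.2 units
Formula: V = (4/3) * pi * r^3
r^3 = 778.688
(4/3) * 778.688 = 1038.250667
V = 1038.250667 * pi
V = 3261.76
3261.76 units^3


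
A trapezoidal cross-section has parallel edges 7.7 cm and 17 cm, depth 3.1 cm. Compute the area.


Shape: trapezoid
Parallel sides a = 7.7 cm, b = 17 cm; Height h = 3.1 cm
Formula: A = (a + b) * h / 2
a + b = 7.7 + 17 = 24.7
A = 24.7 * 3.1 / 2
A = 76.57 / 2
A = 38.285
38.285 cm^2


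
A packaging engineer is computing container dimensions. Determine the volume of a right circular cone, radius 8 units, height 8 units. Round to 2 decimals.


Shape: cone
Radius r = 8 units, Height h = 8 units
Formula: V = (1/3) * pi * r^2 * h
r^2 = 64
pi * r^2 * h = pi * 64 * 8 = 512 * pi
V = 512 * pi / 3
V = 536.17
536.17 units^3


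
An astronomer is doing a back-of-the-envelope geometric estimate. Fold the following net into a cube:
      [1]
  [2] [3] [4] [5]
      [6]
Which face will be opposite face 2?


Net: cross layout. Take square 3 as the base (bottom).
Fold the four squares in the horizontal row up around 3: 2 -> left, 4 -> right, 5 wraps to the top.
Fold 1 and 6 up from 3: 1 -> back, 6 -> front.
Opposite pairs are therefore: (1, 6), (2, 4), (3, 5).
Face 2 is opposite face 4.
face 4


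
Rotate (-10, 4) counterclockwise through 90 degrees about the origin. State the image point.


Transformation: rotation about the origin
Original point: (-10, 4)
Rule for 90 deg counterclockwise: (x, y) -> (-y, x)
Apply: (-10, 4) -> (-4, -10)
(-4, -10)


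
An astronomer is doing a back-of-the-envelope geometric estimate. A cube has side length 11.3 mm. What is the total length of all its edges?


Shape: cube
Side s = 11.3 mm
A cube has 12 edges, all equal.
Formula: total edge length = 12 * s
Total = 12 * 11.3
Total = 135.6
135.6 mm


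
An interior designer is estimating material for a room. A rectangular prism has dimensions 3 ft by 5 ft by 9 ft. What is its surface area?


Shape: rectangular prism
l = 3 ft, w = 5 ft, h = 9 ft
Formula: SA = 2(lw + lh + wh)
lw = 15, lh = 27, wh = 45
lw + lh + wh = 87
SA = 2 * 87
SA = 174
174 ft^2


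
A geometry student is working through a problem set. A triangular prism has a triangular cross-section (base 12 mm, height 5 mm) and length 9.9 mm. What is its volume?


Shape: triangular prism
Triangle base = 12 mm, triangle height = 5 mm, prism length L = 9.9 mm
Formula: V = (1/2 * b * h_tri) * L
Cross-section area = 0.5 * 12 * 5 = 30
V = 30 * 9.9
V = 297
297 mm^3


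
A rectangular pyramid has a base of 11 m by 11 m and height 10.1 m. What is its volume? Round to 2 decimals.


Shape: rectangular pyramid
Base: 11 m x 11 m, Height h = 10.1 m
Formula: V = (1/3) * base_area * h
base_area = 11 * 11 = 121
base_area * h = 121 * 10.1 = 1222.1
V = 1222.1 / 3
V = 407.37
407.37 m^3


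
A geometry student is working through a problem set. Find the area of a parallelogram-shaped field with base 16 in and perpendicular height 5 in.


Shape: parallelogram
Base b = 16 in, Height h = 5 in
Formula: A = b * h
A = 16 * 5
A = 80
80 in^2


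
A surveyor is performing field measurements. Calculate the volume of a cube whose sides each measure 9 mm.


Shape: cube
Side s = 9 mm
Formula: V = s^3
V = 9 * 9 * 9
V = 81 * 9
V = 729
729 mm^3


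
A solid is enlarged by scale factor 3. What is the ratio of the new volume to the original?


Linear scale factor k = 3
Rule: under a linear scaling by k, volumes scale by k^3.
k^3 = 3 * 3 * 3
k^3 = 9 * 3
k^3 = 27
Volume scales by a factor of 27.
27 (dimensionless)


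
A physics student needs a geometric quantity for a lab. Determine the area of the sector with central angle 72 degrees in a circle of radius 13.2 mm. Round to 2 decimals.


Shape: circular sector
Radius r = 13.2 mm, Angle = 72 degrees
Formula: A = (angle/360) * pi * r^2
r^2 = 174.24
Fraction of circle = 72/360
A = (72/360) * pi * 174.24
A = 34.848 * pi
A = 109.48
109.48 mm^2


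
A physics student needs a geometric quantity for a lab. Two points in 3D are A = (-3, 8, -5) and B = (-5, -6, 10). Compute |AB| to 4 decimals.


3D distance between two points
P1 = (-3, 8, -5), P2 = (-5, -6, 10)
Formula: d = sqrt((x2-x1)^2 + (y2-y1)^2 + (z2-z1)^2)
dx = -5 - -3 = -2
dy = -6 - 8 = -14
dz = 10 - -5 = 15
dx^2 + dy^2 + dz^2 = 4 + 196 + 225 = 425
d = sqrt(425)
d = 20.6155
20.6155 units


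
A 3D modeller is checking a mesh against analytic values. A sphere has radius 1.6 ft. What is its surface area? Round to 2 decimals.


Shape: sphere
Radius r = 1.6 ft
Formula: SA = 4 * pi * r^2
r^2 = 2.56
SA = 4 * pi * 2.56
SA = 10.24 * pi
SA = 32.17
32.17 ft^2


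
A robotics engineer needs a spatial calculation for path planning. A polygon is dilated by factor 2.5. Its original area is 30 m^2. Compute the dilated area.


Linear scale factor k = 2.5
Original area = 30 m^2
Rule: under a linear scaling by k, areas scale by k^2.
k^2 = 2.5^2 = 6.25
New area = 30 * 6.25
New area = 187.5
187.5 m^2


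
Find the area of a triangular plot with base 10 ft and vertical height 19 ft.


Shape: triangle
Base b = 10 ft, Height h = 19 ft
Formula: A = (1/2) * b * h
A = 0.5 * 10 * 19
A = 0.5 * 190
A = 95
95 ft^2


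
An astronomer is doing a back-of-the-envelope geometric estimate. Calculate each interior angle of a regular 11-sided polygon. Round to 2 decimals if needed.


Shape: regular hendecagon (11 sides)
Formula: interior angle = (n - 2) * 180 / n
(n - 2) = 9
(n - 2) * 180 = 1620
angle = 1620 / 11
angle = 147.27
147.27 degrees


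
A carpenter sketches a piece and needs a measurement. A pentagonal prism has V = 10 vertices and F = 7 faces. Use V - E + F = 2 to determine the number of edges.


Polyhedron: pentagonal prism
Euler's formula for convex polyhedra: V - E + F = 2
Given: V = 10 vertices and F = 7 faces
Solve for E:
E = V + F - 2 = 10 + 7 - 2 = 15
15 edges


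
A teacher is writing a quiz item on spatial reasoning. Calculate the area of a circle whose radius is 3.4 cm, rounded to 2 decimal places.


Shape: circle
Radius r = 3.4 cm
Formula: A = pi * r^2
r^2 = 3.4^2 = 11.56
A = pi * 11.56
A = 36.32
36.32 cm^2


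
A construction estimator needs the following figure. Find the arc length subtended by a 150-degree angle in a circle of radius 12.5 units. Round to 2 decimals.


Shape: circular arc
Radius r = 12.5 units, Angle = 150 degrees
Formula: L = (angle/360) * 2 * pi * r
2 * pi * r = 25 * pi
L = (150/360) * 25 * pi
L = 10.416667 * pi
L = 32.72
32.72 units


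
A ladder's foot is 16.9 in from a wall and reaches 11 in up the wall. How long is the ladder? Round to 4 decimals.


Shape: right triangle
Legs a = 16.9 in, b = 11 in
Formula: c = sqrt(a^2 + b^2)
a^2 = 285.61, b^2 = 121
a^2 + b^2 = 406.61
c = sqrt(406.61)
c = 20.1646
20.1646 in


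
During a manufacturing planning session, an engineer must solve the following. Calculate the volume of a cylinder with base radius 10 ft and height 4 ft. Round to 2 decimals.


Shape: cylinder
Radius r = 10 ft, Height h = 4 ft
Formula: V = pi * r^2 * h
r^2 = 100
V = pi * 100 * 4
V = 400 * pi
V = 1256.64
1256.64 ft^3


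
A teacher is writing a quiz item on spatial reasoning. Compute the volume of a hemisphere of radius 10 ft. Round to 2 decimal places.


Shape: hemisphere (half of a sphere)
Radius r = 10 ft
Formula: V = (1/2) * (4/3) * pi * r^3 = (2/3) * pi * r^3
r^3 = 1000
(2/3) * 1000 = 666.666667
V = 666.666667 * pi
V = 2094.4
2094.4 ft^3


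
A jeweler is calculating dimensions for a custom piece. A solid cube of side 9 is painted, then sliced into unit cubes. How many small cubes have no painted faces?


Large cube: 9 x 9 x 9, cut into unit cubes.
n = 9, so n - 2 = 7
Unpainted cubes form the interior (n - 2)^3 block.
(n - 2)^3 = 7^3 = 343
343 unit cubes


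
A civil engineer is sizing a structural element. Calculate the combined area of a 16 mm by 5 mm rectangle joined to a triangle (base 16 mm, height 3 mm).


Composite shape: rectangle + triangle
Rectangle area = 16 * 5 = 80
Triangle area = 0.5 * 16 * 3 = 24
Total = 80 + 24
Total = 104
104 mm^2


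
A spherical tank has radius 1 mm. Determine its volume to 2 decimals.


Shape: sphere
Radius r = 1 mm
Formula: V = (4/3) * pi * r^3
r^3 = 1
(4/3) * 1 = 1.333333
V = 1.333333 * pi
V = 4.19
4.19 mm^3


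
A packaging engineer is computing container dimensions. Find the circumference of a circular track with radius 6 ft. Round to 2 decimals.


Shape: circle
Radius r = 6 ft
Formula: C = 2 * pi * r
C = 2 * pi * 6
C = 12 * pi
C = 37.7
37.7 ft


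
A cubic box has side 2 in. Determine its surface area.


Shape: cube
Side s = 2 in
A cube has 6 square faces.
Formula: SA = 6 * s^2
s^2 = 4
SA = 6 * 4
SA = 24
24 in^2


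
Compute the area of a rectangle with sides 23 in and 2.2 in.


Shape: rectangle
Length l = 23 in, Width w = 2.2 in
Formula: A = l * w
A = 23 * 2.2
A = 50.6
50.6 in^2


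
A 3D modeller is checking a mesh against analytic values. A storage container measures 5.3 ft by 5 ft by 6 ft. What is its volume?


Shape: rectangular prism
l = 5.3 ft, w = 5 ft, h = 6 ft
Formula: V = l * w * h
V = 5.3 * 5 * 6
V = 26.5 * 6
V = 159
159 ft^3


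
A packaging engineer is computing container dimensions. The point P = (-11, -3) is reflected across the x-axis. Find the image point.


Transformation: reflection
Original point: (-11, -3)
Rule for reflection over the x-axis: (x, y) -> (x, -y)
Apply: (-11, -3) -> (-11, 3)
(-11, 3)


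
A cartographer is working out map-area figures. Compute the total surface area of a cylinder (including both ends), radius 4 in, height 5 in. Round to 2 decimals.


Shape: closed cylinder
Radius r = 4 in, Height h = 5 in
Formula: SA = 2*pi*r^2 + 2*pi*r*h = 2*pi*r*(r + h)
r + h = 9
2 * r * (r + h) = 2 * 4 * 9 = 72
SA = 72 * pi
SA = 226.19
226.19 in^2


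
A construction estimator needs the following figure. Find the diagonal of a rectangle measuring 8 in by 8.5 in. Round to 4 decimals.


Shape: rectangle (diagonal via Pythagoras)
Sides: 8 in and 8.5 in
Formula: d = sqrt(l^2 + w^2)
l^2 = 64, w^2 = 72.25
l^2 + w^2 = 136.25
d = sqrt(136.25)
d = 11.6726
11.6726 in


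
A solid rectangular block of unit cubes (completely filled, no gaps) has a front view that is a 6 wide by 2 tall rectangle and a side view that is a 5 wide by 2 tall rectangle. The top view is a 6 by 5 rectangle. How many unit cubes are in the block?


Orthographic views of a solid rectangular block:
Front view 6 x 2 -> length = 6, height = 2
Side view 5 x 2 -> width = 5, height = 2 (consistent)
Top view 6 x 5 -> confirms length = 6, width = 5
The block is 6 x 5 x 2.
Total unit cubes = 6 * 5 * 2 = 60
60 unit cubes


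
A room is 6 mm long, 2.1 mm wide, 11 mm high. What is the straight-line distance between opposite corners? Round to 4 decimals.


Shape: rectangular box (space diagonal)
l = 6 mm, w = 2.1 mm, h = 11 mm
Visualize: the diagonal of the base, then a right triangle with that diagonal and the height.
Formula: d = sqrt(l^2 + w^2 + h^2)
l^2 + w^2 + h^2 = 36 + 4.41 + 121 = 161.41
d = sqrt(161.41)
d = 12.7047
12.7047 mm


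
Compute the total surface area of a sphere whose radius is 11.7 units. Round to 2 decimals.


Shape: sphere
Radius r = 11.7 units
Formula: SA = 4 * pi * r^2
r^2 = 136.89
SA = 4 * pi * 136.89
SA = 547.56 * pi
SA = 1720.21
1720.21 units^2


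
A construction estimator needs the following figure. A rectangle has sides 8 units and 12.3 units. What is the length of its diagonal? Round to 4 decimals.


Shape: rectangle (diagonal via Pythagoras)
Sides: 8 units and 12.3 units
Formula: d = sqrt(l^2 + w^2)
l^2 = 64, w^2 = 151.29
l^2 + w^2 = 215.29
d = sqrt(215.29)
d = 14.6728
14.6728 units


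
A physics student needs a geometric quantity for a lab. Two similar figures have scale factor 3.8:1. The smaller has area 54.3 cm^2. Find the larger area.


Linear scale factor k = 3.8
Original area = 54.3 cm^2
Rule: under a linear scaling by k, areas scale by k^2.
k^2 = 3.8^2 = 14.44
New area = 54.3 * 14.44
New area = 784.092
784.092 cm^2


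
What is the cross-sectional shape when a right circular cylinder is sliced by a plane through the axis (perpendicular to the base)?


Solid: right circular cylinder
Cutting plane: through the axis (perpendicular to the base)
Visualize the intersection of the plane with the solid's surface.
The boundary of the cut region is a rectangle.
rectangle


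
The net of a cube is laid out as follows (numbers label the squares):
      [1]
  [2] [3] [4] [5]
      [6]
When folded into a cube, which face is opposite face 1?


Net: cross layout. Take square 3 as the base (bottom).
Fold the four squares in the horizontal row up around 3: 2 -> left, 4 -> right, 5 wraps to the top.
Fold 1 and 6 up from 3: 1 -> back, 6 -> front.
Opposite pairs are therefore: (1, 6), (2, 4), (3, 5).
Face 1 is opposite face 6.
face 6


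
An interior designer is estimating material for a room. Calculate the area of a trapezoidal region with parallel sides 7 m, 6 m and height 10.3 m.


Shape: trapezoid
Parallel sides a = 7 m, b = 6 m; Height h = 10.3 m
Formula: A = (a + b) * h / 2
a + b = 7 + 6 = 13
A = 13 * 10.3 / 2
A = 133.9 / 2
A = 66.95
66.95 m^2


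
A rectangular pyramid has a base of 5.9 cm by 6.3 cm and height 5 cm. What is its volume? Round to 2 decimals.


Shape: rectangular pyramid
Base: 5.9 cm x 6.3 cm, Height h = 5 cm
Formula: V = (1/3) * base_area * h
base_area = 5.9 * 6.3 = 37.17
base_area * h = 37.17 * 5 = 185.85
V = 185.85 / 3
V = 61.95
61.95 cm^3


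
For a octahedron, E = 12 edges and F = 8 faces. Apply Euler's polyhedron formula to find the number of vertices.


Polyhedron: octahedron
Euler's formula for convex polyhedra: V - E + F = 2
Given: E = 12 edges and F = 8 faces
Solve for V:
V = 2 + E - F = 2 + 12 - 8 = 6
6 vertices


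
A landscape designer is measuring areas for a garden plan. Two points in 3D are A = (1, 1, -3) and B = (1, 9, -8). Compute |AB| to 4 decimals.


3D distance between two points
P1 = (1, 1, -3), P2 = (1, 9, -8)
Formula: d = sqrt((x2-x1)^2 + (y2-y1)^2 + (z2-z1)^2)
dx = 1 - 1 = 0
dy = 9 - 1 = 8
dz = -8 - -3 = -5
dx^2 + dy^2 + dz^2 = 0 + 64 + 25 = 89
d = sqrt(89)
d = 9.434
9.434 units


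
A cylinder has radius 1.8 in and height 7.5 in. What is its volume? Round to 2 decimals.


Shape: cylinder
Radius r = 1.8 in, Height h = 7.5 in
Formula: V = pi * r^2 * h
r^2 = 3.24
V = pi * 3.24 * 7.5
V = 24.3 * pi
V = 76.34
76.34 in^3


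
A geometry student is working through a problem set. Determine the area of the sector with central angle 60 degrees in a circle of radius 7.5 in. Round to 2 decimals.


Shape: circular sector
Radius r = 7.5 in, Angle = 60 degrees
Formula: A = (angle/360) * pi * r^2
r^2 = 56.25
Fraction of circle = 60/360
A = (60/360) * pi * 56.25
A = 9.375 * pi
A = 29.45
29.45 in^2


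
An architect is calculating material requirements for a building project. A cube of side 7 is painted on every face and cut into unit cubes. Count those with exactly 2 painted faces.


Large cube: 7 x 7 x 7, cut into unit cubes.
n = 7, so n - 2 = 5
Cubes with 2 painted faces lie along the edges, excluding corners.
A cube has 12 edges; each contributes (n - 2) = 5 such cubes.
Count = 12 * 5 = 60
60 unit cubes


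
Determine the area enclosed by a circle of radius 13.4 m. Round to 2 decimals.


Shape: circle
Radius r = 13.4 m
Formula: A = pi * r^2
r^2 = 13.4^2 = 179.56
A = pi * 179.56
A = 564.1
564.1 m^2


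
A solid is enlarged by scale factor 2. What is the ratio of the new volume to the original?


Linear scale factor k = 2
Rule: under a linear scaling by k, volumes scale by k^3.
k^3 = 2 * 2 * 2
k^3 = 4 * 2
k^3 = 8
Volume scales by a factor of 8.
8 (dimensionless)


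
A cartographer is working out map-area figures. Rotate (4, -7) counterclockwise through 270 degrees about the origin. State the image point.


Transformation: rotation about the origin
Original point: (4, -7)
Rule for 270 deg counterclockwise: (x, y) -> (y, -x)
Apply: (4, -7) -> (-7, -4)
(-7, -4)


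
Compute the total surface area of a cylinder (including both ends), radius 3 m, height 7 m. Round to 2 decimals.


Shape: closed cylinder
Radius r = 3 m, Height h = 7 m
Formula: SA = 2*pi*r^2 + 2*pi*r*h = 2*pi*r*(r + h)
r + h = 10
2 * r * (r + h) = 2 * 3 * 10 = 60
SA = 60 * pi
SA = 188.5
188.5 m^2


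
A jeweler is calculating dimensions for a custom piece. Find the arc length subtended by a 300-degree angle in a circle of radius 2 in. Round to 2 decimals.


Shape: circular arc
Radius r = 2 in, Angle = 300 degrees
Formula: L = (angle/360) * 2 * pi * r
2 * pi * r = 4 * pi
L = (300/360) * 4 * pi
L = 3.333333 * pi
L = 10.47
10.47 in


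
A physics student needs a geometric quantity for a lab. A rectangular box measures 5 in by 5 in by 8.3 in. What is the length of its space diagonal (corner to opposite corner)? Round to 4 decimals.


Shape: rectangular box (space diagonal)
l = 5 in, w = 5 in, h = 8.3 in
Visualize: the diagonal of the base, then a right triangle with that diagonal and the height.
Formula: d = sqrt(l^2 + w^2 + h^2)
l^2 + w^2 + h^2 = 25 + 25 + 68.89 = 118.89
d = sqrt(118.89)
d = 10.9037
10.9037 in


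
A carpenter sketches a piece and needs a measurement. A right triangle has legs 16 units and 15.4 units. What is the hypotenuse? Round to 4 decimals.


Shape: right triangle
Legs a = 16 units, b = 15.4 units
Formula: c = sqrt(a^2 + b^2)
a^2 = 256, b^2 = 237.16
a^2 + b^2 = 493.16
c = sqrt(493.16)
c = 22.2072
22.2072 units


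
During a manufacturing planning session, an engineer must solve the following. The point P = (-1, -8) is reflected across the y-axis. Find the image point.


Transformation: reflection
Original point: (-1, -8)
Rule for reflection over the y-axis: (x, y) -> (-x, y)
Apply: (-1, -8) -> (1, -8)
(1, -8)


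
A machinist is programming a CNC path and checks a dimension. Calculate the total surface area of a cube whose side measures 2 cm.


Shape: cube
Side s = 2 cm
A cube has 6 square faces.
Formula: SA = 6 * s^2
s^2 = 4
SA = 6 * 4
SA = 24
24 cm^2


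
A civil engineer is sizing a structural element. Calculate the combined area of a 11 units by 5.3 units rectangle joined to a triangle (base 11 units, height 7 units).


Composite shape: rectangle + triangle
Rectangle area = 11 * 5.3 = 58.3
Triangle area = 0.5 * 11 * 7 = 38.5
Total = 58.3 + 38.5
Total = 96.8
96.8 units^2


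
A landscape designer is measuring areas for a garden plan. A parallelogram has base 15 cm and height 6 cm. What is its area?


Shape: parallelogram
Base b = 15 cm, Height h = 6 cm
Formula: A = b * h
A = 15 * 6
A = 90
90 cm^2


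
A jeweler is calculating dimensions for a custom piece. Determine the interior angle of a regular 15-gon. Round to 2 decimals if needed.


Shape: regular pentadecagon (15 sides)
Formula: interior angle = (n - 2) * 180 / n
(n - 2) = 13
(n - 2) * 180 = 2340
angle = 2340 / 15
angle = 156
156 degrees


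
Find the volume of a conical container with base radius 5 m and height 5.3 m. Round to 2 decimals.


Shape: cone
Radius r = 5 m, Height h = 5.3 m
Formula: V = (1/3) * pi * r^2 * h
r^2 = 25
pi * r^2 * h = pi * 25 * 5.3 = 132.5 * pi
V = 132.5 * pi / 3
V = 138.75
138.75 m^3


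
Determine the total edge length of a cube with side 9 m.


Shape: cube
Side s = 9 m
A cube has 12 edges, all equal.
Formula: total edge length = 12 * s
Total = 12 * 9
Total = 108
108 m


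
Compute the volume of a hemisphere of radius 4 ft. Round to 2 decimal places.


Shape: hemisphere (half of a sphere)
Radius r = 4 ft
Formula: V = (1/2) * (4/3) * pi * r^3 = (2/3) * pi * r^3
r^3 = 64
(2/3) * 64 = 42.666667
V = 42.666667 * pi
V = 134.04
134.04 ft^3


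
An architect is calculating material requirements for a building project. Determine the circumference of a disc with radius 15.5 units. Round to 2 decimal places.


Shape: circle
Radius r = 15.5 units
Formula: C = 2 * pi * r
C = 2 * pi * 15.5
C = 31 * pi
C = 97.39
97.39 units


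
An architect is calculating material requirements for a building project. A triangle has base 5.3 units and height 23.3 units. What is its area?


Shape: triangle
Base b = 5.3 units, Height h = 23.3 units
Formula: A = (1/2) * b * h
A = 0.5 * 5.3 * 23.3
A = 0.5 * 123.49
A = 61.745
61.745 units^2


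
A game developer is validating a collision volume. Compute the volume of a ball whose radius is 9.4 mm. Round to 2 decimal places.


Shape: sphere
Radius r = 9.4 mm
Formula: V = (4/3) * pi * r^3
r^3 = 830.584
(4/3) * 830.584 = 1107.445333
V = 1107.445333 * pi
V = 3479.14
3479.14 mm^3


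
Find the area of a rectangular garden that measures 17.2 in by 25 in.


Shape: rectangle
Length l = 17.2 in, Width w = 25 in
Formula: A = l * w
A = 17.2 * 25
A = 430
430 in^2


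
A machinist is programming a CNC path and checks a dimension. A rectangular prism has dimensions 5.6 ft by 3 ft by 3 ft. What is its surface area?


Shape: rectangular prism
l = 5.6 ft, w = 3 ft, h = 3 ft
Formula: SA = 2(lw + lh + wh)
lw = 16.8, lh = 16.8, wh = 9
lw + lh + wh = 42.6
SA = 2 * 42.6
SA = 85.2
85.2 ft^2


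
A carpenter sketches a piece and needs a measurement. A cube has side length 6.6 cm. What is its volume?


Shape: cube
Side s = 6.6 cm
Formula: V = s^3
V = 6.6 * 6.6 * 6.6
V = 43.56 * 6.6
V = 287.496
287.496 cm^3


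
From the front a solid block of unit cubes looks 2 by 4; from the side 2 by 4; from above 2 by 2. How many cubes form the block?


Orthographic views of a solid rectangular block:
Front view 2 x 4 -> length = 2, height = 4
Side view 2 x 4 -> width = 2, height = 4 (consistent)
Top view 2 x 2 -> confirms length = 2, width = 2
The block is 2 x 2 x 4.
Total unit cubes = 2 * 2 * 4 = 16
16 unit cubes


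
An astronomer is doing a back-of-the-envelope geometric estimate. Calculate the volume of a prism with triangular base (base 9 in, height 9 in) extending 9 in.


Shape: triangular prism
Triangle base = 9 in, triangle height = 9 in, prism length L = 9 in
Formula: V = (1/2 * b * h_tri) * L
Cross-section area = 0.5 * 9 * 9 = 40.5
V = 40.5 * 9
V = 364.5
364.5 in^3


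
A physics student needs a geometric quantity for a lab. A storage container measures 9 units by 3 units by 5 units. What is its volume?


Shape: rectangular prism
l = 9 units, w = 3 units, h = 5 units
Formula: V = l * w * h
V = 9 * 3 * 5
V = 27 * 5
V = 135
135 units^3


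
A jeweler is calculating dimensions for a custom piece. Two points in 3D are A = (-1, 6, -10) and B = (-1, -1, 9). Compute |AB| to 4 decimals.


3D distance between two points
P1 = (-1, 6, -10), P2 = (-1, -1, 9)
Formula: d = sqrt((x2-x1)^2 + (y2-y1)^2 + (z2-z1)^2)
dx = -1 - -1 = 0
dy = -1 - 6 = -7
dz = 9 - -10 = 19
dx^2 + dy^2 + dz^2 = 0 + 49 + 361 = 410
d = sqrt(410)
d = 20.2485
20.2485 units


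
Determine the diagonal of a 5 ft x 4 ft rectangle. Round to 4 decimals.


Shape: rectangle (diagonal via Pythagoras)
Sides: 5 ft and 4 ft
Formula: d = sqrt(l^2 + w^2)
l^2 = 25, w^2 = 16
l^2 + w^2 = 41
d = sqrt(41)
d = 6.4031
6.4031 ft


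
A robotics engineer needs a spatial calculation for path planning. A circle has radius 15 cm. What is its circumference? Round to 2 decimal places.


Shape: circle
Radius r = 15 cm
Formula: C = 2 * pi * r
C = 2 * pi * 15
C = 30 * pi
C = 94.25
94.25 cm


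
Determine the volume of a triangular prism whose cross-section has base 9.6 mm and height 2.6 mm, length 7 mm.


Shape: triangular prism
Triangle base = 9.6 mm, triangle height = 2.6 mm, prism length L = 7 mm
Formula: V = (1/2 * b * h_tri) * L
Cross-section area = 0.5 * 9.6 * 2.6 = 12.48
V = 12.48 * 7
V = 87.36
87.36 mm^3


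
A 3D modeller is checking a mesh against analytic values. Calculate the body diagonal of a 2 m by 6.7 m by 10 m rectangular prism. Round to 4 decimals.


Shape: rectangular box (space diagonal)
l = 2 m, w = 6.7 m, h = 10 m
Visualize: the diagonal of the base, then a right triangle with that diagonal and the height.
Formula: d = sqrt(l^2 + w^2 + h^2)
l^2 + w^2 + h^2 = 4 + 44.89 + 100 = 148.89
d = sqrt(148.89)
d = 12.202
12.202 m


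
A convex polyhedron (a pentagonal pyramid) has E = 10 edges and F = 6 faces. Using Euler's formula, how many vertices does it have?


Polyhedron: pentagonal pyramid
Euler's formula for convex polyhedra: V - E + F = 2
Given: E = 10 edges and F = 6 faces
Solve for V:
V = 2 + E - F = 2 + 10 - 6 = 6
6 vertices


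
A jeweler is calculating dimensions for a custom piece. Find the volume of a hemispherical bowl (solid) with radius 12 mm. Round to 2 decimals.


Shape: hemisphere (half of a sphere)
Radius r = 12 mm
Formula: V = (1/2) * (4/3) * pi * r^3 = (2/3) * pi * r^3
r^3 = 1728
(2/3) * 1728 = 1152
V = 1152 * pi
V = 3619.11
3619.11 mm^3


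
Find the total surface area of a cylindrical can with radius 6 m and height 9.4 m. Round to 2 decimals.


Shape: closed cylinder
Radius r = 6 m, Height h = 9.4 m
Formula: SA = 2*pi*r^2 + 2*pi*r*h = 2*pi*r*(r + h)
r + h = 15.4
2 * r * (r + h) = 2 * 6 * 15.4 = 184.8
SA = 184.8 * pi
SA = 580.57
580.57 m^2


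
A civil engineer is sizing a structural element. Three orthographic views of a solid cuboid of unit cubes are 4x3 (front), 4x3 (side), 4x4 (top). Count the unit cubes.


Orthographic views of a solid rectangular block:
Front view 4 x 3 -> length = 4, height = 3
Side view 4 x 3 -> width = 4, height = 3 (consistent)
Top view 4 x 4 -> confirms length = 4, width = 4
The block is 4 x 4 x 3.
Total unit cubes = 4 * 4 * 3 = 48
48 unit cubes


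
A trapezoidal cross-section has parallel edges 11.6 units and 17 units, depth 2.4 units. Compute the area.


Shape: trapezoid
Parallel sides a = 11.6 units, b = 17 units; Height h = 2.4 units
Formula: A = (a + b) * h / 2
a + b = 11.6 + 17 = 28.6
A = 28.6 * 2.4 / 2
A = 68.64 / 2
A = 34.32
34.32 units^2


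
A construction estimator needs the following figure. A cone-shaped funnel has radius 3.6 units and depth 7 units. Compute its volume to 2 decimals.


Shape: cone
Radius r = 3.6 units, Height h = 7 units
Formula: V = (1/3) * pi * r^2 * h
r^2 = 12.96
pi * r^2 * h = pi * 12.96 * 7 = 90.72 * pi
V = 90.72 * pi / 3
V = 95
95 units^3


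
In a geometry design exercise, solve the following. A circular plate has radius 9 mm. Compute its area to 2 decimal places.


Shape: circle
Radius r = 9 mm
Formula: A = pi * r^2
r^2 = 9^2 = 81
A = pi * 81
A = 254.47
254.47 mm^2


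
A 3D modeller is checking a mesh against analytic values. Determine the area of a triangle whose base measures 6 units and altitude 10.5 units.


Shape: triangle
Base b = 6 units, Height h = 10.5 units
Formula: A = (1/2) * b * h
A = 0.5 * 6 * 10.5
A = 0.5 * 63
A = 31.5
31.5 units^2


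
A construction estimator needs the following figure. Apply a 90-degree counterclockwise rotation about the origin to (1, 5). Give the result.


Transformation: rotation about the origin
Original point: (1, 5)
Rule for 90 deg counterclockwise: (x, y) -> (-y, x)
Apply: (1, 5) -> (-5, 1)
(-5, 1)


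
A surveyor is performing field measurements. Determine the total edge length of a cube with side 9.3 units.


Shape: cube
Side s = 9.3 units
A cube has 12 edges, all equal.
Formula: total edge length = 12 * s
Total = 12 * 9.3
Total = 111.6
111.6 units


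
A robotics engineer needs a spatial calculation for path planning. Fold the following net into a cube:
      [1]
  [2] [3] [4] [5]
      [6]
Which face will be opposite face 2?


Net: cross layout. Take square 3 as the base (bottom).
Fold the four squares in the horizontal row up around 3: 2 -> left, 4 -> right, 5 wraps to the top.
Fold 1 and 6 up from 3: 1 -> back, 6 -> front.
Opposite pairs are therefore: (1, 6), (2, 4), (3, 5).
Face 2 is opposite face 4.
face 4


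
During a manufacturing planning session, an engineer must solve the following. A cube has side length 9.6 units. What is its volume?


Shape: cube
Side s = 9.6 units
Formula: V = s^3
V = 9.6 * 9.6 * 9.6
V = 92.16 * 9.6
V = 884.736
884.736 units^3


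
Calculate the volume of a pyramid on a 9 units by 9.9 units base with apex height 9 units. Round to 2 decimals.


Shape: rectangular pyramid
Base: 9 units x 9.9 units, Height h = 9 units
Formula: V = (1/3) * base_area * h
base_area = 9 * 9.9 = 89.1
base_area * h = 89.1 * 9 = 801.9
V = 801.9 / 3
V = 267.3
267.3 units^3


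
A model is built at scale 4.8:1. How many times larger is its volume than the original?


Linear scale factor k = 4.8
Rule: under a linear scaling by k, volumes scale by k^3.
k^3 = 4.8 * 4.8 * 4.8
k^3 = 23.04 * 4.8
k^3 = 110.592
Volume scales by a factor of 110.592.
110.592 (dimensionless)


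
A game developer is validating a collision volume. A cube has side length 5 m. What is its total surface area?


Shape: cube
Side s = 5 m
A cube has 6 square faces.
Formula: SA = 6 * s^2
s^2 = 25
SA = 6 * 25
SA = 150
150 m^2


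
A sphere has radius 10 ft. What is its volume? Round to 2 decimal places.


Shape: sphere
Radius r = 10 ft
Formula: V = (4/3) * pi * r^3
r^3 = 1000
(4/3) * 1000 = 1333.333333
V = 1333.333333 * pi
V = 4188.79
4188.79 ft^3


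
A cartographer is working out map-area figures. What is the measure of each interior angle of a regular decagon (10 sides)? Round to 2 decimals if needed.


Shape: regular decagon (10 sides)
Formula: interior angle = (n - 2) * 180 / n
(n - 2) = 8
(n - 2) * 180 = 1440
angle = 1440 / 10
angle = 144
144 degrees


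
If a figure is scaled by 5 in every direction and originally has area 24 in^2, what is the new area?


Linear scale factor k = 5
Original area = 24 in^2
Rule: under a linear scaling by k, areas scale by k^2.
k^2 = 5^2 = 25
New area = 24 * 25
New area = 600
600 in^2


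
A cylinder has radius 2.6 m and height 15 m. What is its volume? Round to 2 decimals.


Shape: cylinder
Radius r = 2.6 m, Height h = 15 m
Formula: V = pi * r^2 * h
r^2 = 6.76
V = pi * 6.76 * 15
V = 101.4 * pi
V = 318.56
318.56 m^3


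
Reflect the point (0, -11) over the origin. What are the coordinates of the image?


Transformation: reflection
Original point: (0, -11)
Rule for reflection through the origin: (x, y) -> (-x, -y)
Apply: (0, -11) -> (0, 11)
(0, 11)


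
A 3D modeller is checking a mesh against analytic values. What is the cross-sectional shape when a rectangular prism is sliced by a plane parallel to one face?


Solid: rectangular prism
Cutting plane: parallel to one face
Visualize the intersection of the plane with the solid's surface.
The boundary of the cut region is a rectangle.
rectangle


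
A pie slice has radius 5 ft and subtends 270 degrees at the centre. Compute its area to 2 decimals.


Shape: circular sector
Radius r = 5 ft, Angle = 270 degrees
Formula: A = (angle/360) * pi * r^2
r^2 = 25
Fraction of circle = 270/360
A = (270/360) * pi * 25
A = 18.75 * pi
A = 58.9
58.9 ft^2


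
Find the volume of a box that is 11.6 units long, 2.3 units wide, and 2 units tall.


Shape: rectangular prism
l = 11.6 units, w = 2.3 units, h = 2 units
Formula: V = l * w * h
V = 11.6 * 2.3 * 2
V = 26.68 * 2
V = 53.36
53.36 units^3


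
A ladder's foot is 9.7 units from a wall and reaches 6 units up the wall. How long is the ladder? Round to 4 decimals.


Shape: right triangle
Legs a = 9.7 units, b = 6 units
Formula: c = sqrt(a^2 + b^2)
a^2 = 94.09, b^2 = 36
a^2 + b^2 = 130.09
c = sqrt(130.09)
c = 11.4057
11.4057 units


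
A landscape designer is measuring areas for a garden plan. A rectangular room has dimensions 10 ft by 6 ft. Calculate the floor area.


Shape: rectangle
Length l = 10 ft, Width w = 6 ft
Formula: A = l * w
A = 10 * 6
A = 60
60 ft^2


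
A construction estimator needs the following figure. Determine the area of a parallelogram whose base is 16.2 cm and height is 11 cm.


Shape: parallelogram
Base b = 16.2 cm, Height h = 11 cm
Formula: A = b * h
A = 16.2 * 11
A = 178.2
178.2 cm^2


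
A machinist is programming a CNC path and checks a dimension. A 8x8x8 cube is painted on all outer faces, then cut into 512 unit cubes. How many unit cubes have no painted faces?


Large cube: 8 x 8 x 8, cut into unit cubes.
n = 8, so n - 2 = 6
Unpainted cubes form the interior (n - 2)^3 block.
(n - 2)^3 = 6^3 = 216
216 unit cubes


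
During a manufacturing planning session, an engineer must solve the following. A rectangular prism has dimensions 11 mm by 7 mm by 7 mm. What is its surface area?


Shape: rectangular prism
l = 11 mm, w = 7 mm, h = 7 mm
Formula: SA = 2(lw + lh + wh)
lw = 77, lh = 77, wh = 49
lw + lh + wh = 203
SA = 2 * 203
SA = 406
406 mm^2


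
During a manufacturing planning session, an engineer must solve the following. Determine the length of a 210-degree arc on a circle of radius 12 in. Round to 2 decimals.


Shape: circular arc
Radius r = 12 in, Angle = 210 degrees
Formula: L = (angle/360) * 2 * pi * r
2 * pi * r = 24 * pi
L = (210/360) * 24 * pi
L = 14 * pi
L = 43.98
43.98 in


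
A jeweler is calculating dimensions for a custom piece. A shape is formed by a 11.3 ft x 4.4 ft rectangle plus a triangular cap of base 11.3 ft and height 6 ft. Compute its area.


Composite shape: rectangle + triangle
Rectangle area = 11.3 * 4.4 = 49.72
Triangle area = 0.5 * 11.3 * 6 = 33.9
Total = 49.72 + 33.9
Total = 83.62
83.62 ft^2


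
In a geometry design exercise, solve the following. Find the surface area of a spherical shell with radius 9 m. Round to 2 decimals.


Shape: sphere
Radius r = 9 m
Formula: SA = 4 * pi * r^2
r^2 = 81
SA = 4 * pi * 81
SA = 324 * pi
SA = 1017.88
1017.88 m^2


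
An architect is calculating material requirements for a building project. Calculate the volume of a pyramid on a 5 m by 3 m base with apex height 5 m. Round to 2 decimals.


Shape: rectangular pyramid
Base: 5 m x 3 m, Height h = 5 m
Formula: V = (1/3) * base_area * h
base_area = 5 * 3 = 15
base_area * h = 15 * 5 = 75
V = 75 / 3
V = 25
25 m^3


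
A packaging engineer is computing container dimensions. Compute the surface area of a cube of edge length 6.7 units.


Shape: cube
Side s = 6.7 units
A cube has 6 square faces.
Formula: SA = 6 * s^2
s^2 = 44.89
SA = 6 * 44.89
SA = 269.34
269.34 units^2


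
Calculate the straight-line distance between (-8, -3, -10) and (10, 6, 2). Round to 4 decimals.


3D distance between two points
P1 = (-8, -3, -10), P2 = (10, 6, 2)
Formula: d = sqrt((x2-x1)^2 + (y2-y1)^2 + (z2-z1)^2)
dx = 10 - -8 = 18
dy = 6 - -3 = 9
dz = 2 - -10 = 12
dx^2 + dy^2 + dz^2 = 324 + 81 + 144 = 549
d = sqrt(549)
d = 23.4307
23.4307 units


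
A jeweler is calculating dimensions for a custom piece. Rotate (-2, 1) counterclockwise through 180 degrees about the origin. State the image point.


Transformation: rotation about the origin
Original point: (-2, 1)
Rule for 180 deg: (x, y) -> (-x, -y)
Apply: (-2, 1) -> (2, -1)
(2, -1)


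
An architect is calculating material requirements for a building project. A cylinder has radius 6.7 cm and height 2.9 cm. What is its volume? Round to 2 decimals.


Shape: cylinder
Radius r = 6.7 cm, Height h = 2.9 cm
Formula: V = pi * r^2 * h
r^2 = 44.89
V = pi * 44.89 * 2.9
V = 130.181 * pi
V = 408.98
408.98 cm^3


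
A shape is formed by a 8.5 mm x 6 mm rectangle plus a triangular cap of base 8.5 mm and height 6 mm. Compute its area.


Composite shape: rectangle + triangle
Rectangle area = 8.5 * 6 = 51
Triangle area = 0.5 * 8.5 * 6 = 25.5
Total = 51 + 25.5
Total = 76.5
76.5 mm^2


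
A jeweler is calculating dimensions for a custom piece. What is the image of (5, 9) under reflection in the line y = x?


Transformation: reflection
Original point: (5, 9)
Rule for reflection over y = x: (x, y) -> (y, x)
Apply: (5, 9) -> (9, 5)
(9, 5)


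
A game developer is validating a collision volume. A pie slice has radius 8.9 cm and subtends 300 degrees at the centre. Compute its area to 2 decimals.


Shape: circular sector
Radius r = 8.9 cm, Angle = 300 degrees
Formula: A = (angle/360) * pi * r^2
r^2 = 79.21
Fraction of circle = 300/360
A = (300/360) * pi * 79.21
A = 66.008333 * pi
A = 207.37
207.37 cm^2


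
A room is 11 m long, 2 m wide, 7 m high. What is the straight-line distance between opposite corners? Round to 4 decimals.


Shape: rectangular box (space diagonal)
l = 11 m, w = 2 m, h = 7 m
Visualize: the diagonal of the base, then a right triangle with that diagonal and the height.
Formula: d = sqrt(l^2 + w^2 + h^2)
l^2 + w^2 + h^2 = 121 + 4 + 49 = 174
d = sqrt(174)
d = 13.1909
13.1909 m


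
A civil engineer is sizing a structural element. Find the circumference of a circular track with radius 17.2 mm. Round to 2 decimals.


Shape: circle
Radius r = 17.2 mm
Formula: C = 2 * pi * r
C = 2 * pi * 17.2
C = 34.4 * pi
C = 108.07
108.07 mm


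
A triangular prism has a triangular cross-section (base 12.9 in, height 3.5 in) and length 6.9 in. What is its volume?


Shape: triangular prism
Triangle base = 12.9 in, triangle height = 3.5 in, prism length L = 6.9 in
Formula: V = (1/2 * b * h_tri) * L
Cross-section area = 0.5 * 12.9 * 3.5 = 22.575
V = 22.575 * 6.9
V = 155.7675
155.7675 in^3


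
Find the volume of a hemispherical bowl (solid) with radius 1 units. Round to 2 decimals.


Shape: hemisphere (half of a sphere)
Radius r = 1 units
Formula: V = (1/2) * (4/3) * pi * r^3 = (2/3) * pi * r^3
r^3 = 1
(2/3) * 1 = 0.666667
V = 0.666667 * pi
V = 2.09
2.09 units^3


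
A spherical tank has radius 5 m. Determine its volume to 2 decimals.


Shape: sphere
Radius r = 5 m
Formula: V = (4/3) * pi * r^3
r^3 = 125
(4/3) * 125 = 166.666667
V = 166.666667 * pi
V = 523.6
523.6 m^3


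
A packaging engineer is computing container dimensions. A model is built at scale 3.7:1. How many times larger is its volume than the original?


Linear scale factor k = 3.7
Rule: under a linear scaling by k, volumes scale by k^3.
k^3 = 3.7 * 3.7 * 3.7
k^3 = 13.69 * 3.7
k^3 = 50.653
Volume scales by a factor of 50.653.
50.653 (dimensionless)


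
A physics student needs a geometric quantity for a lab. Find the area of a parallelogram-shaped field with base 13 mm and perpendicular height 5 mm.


Shape: parallelogram
Base b = 13 mm, Height h = 5 mm
Formula: A = b * h
A = 13 * 5
A = 65
65 mm^2


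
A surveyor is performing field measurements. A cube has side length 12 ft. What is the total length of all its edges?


Shape: cube
Side s = 12 ft
A cube has 12 edges, all equal.
Formula: total edge length = 12 * s
Total = 12 * 12
Total = 144
144 ft
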